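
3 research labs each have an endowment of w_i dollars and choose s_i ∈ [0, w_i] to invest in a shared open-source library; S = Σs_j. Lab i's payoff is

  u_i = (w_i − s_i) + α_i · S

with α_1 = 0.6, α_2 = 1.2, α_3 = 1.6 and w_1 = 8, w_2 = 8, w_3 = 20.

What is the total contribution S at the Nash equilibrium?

∂u_i/∂s_i = α_i − 1, so lab i contributes w_i if α_i > 1, else 0.
α_i > 1 for i ∈ {2, 3}; NE contributions (0, 8, 20), S = 28.

28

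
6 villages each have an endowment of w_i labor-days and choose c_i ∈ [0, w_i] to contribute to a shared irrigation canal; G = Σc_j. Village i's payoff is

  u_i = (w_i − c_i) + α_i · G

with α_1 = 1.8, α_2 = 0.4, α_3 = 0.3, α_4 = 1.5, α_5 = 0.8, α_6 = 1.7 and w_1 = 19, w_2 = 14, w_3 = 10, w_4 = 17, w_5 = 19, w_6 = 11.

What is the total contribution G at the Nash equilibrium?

47

∂u_i/∂c_i = α_i − 1, so village i contributes w_i if α_i > 1, else 0.
α_i > 1 for i ∈ {1, 4, 6}; NE contributions (19, 0, 0, 17, 0, 11), G = 47.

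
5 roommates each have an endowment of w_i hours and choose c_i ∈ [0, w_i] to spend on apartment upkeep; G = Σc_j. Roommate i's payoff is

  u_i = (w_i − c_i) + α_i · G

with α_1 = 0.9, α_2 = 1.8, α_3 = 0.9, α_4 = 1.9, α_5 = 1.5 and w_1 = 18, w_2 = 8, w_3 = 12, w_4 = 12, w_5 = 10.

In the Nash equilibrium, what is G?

30

∂u_i/∂c_i = α_i − 1, so roommate i contributes w_i if α_i > 1, else 0.
α_i > 1 for i ∈ {2, 4, 5}; NE contributions (0, 8, 0, 12, 10), G = 30.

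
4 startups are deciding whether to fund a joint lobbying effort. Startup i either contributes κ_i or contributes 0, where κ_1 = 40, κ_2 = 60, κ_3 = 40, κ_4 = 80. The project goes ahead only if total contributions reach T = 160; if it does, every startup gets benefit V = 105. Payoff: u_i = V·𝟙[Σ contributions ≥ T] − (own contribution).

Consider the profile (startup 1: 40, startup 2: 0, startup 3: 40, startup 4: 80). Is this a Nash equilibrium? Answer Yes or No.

Yes

Total = 160 ≥ 160: provided.
Startup 1 (pledges 40, payoff 65): dropping to 0 → total 120, payoff 0. No gain.
Startup 2 (pledges 0, payoff 105): pledging 60 → total 220, payoff 45. No gain.
Startup 3 (pledges 40, payoff 65): dropping to 0 → total 120, payoff 0. No gain.
Startup 4 (pledges 80, payoff 25): dropping to 0 → total 80, payoff 0. No gain.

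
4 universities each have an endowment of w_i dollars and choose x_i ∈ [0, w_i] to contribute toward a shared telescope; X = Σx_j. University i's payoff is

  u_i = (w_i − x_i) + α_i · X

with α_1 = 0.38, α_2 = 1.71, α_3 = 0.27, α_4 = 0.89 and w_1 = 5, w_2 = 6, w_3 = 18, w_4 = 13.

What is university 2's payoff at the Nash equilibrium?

10.26

∂u_i/∂x_i = α_i − 1, so university i contributes w_i if α_i > 1, else 0.
α_i > 1 for i ∈ {2}; NE contributions (0, 6, 0, 0), X = 6.
u_2 = (6 − 6) + 1.71·6 = 10.26.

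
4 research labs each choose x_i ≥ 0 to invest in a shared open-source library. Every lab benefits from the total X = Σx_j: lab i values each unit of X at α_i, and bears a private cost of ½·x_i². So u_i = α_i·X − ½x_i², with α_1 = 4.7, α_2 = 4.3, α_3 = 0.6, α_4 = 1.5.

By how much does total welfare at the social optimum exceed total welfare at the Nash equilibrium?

144.805

Lab i's FOC: ∂u_i/∂x_i = α_i − x_i = 0, so x_i* = α_i.
NE contributions = (4.7, 4.3, 0.6, 1.5); X = 11.1.
W^NE = (Σα)·X − ½Σα_i² = 11.1² − ½·43.19 = 101.615.
Planner sets x_i = Σα_j = 11.1 for every i, so X^SO = 4·11.1 = 44.4.
W^SO = (Σα)·X^SO − ½·4·(Σα)² = (4/2)·11.1² = 246.42.
Deadweight loss = W^SO − W^NE = 144.805.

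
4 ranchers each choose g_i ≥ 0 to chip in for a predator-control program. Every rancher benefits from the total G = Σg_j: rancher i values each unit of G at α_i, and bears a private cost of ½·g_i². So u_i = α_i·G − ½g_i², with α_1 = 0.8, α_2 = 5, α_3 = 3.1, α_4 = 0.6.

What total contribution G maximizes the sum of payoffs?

38

Planner FOC: ∂(Σu_j)/∂g_i = (Σα_j) − g_i = 0, so g_i^SO = Σα_j = 9.5 for every i; G^SO = 38.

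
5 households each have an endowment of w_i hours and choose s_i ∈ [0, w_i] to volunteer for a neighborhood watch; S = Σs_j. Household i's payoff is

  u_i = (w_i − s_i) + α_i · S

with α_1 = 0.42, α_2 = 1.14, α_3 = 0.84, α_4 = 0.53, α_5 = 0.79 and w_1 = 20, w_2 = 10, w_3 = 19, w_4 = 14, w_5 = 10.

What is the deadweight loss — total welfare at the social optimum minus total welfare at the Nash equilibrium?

171.36

∂u_i/∂s_i = α_i − 1, so household i contributes w_i if α_i > 1, else 0.
α_i > 1 for i ∈ {2}; NE contributions (0, 10, 0, 0, 0), S = 10.
W^NE = Σw_i − S^NE + (Σα_i)·S^NE = 73 + 2.72·10 = 100.2.
Planner: ∂(Σu_j)/∂s_i = Σα_j − 1 = 2.72 > 0, so everyone contributes w_i; S^SO = 73, W^SO = 73 + 2.72·73 = 271.56.
Deadweight loss = 171.36.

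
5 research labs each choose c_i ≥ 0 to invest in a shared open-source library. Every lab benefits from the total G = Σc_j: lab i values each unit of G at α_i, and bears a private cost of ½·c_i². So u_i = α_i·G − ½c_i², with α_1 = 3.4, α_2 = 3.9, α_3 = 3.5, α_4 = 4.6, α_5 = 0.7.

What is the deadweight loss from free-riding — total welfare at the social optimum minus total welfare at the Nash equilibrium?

Lab i's FOC: ∂u_i/∂c_i = α_i − c_i = 0, so c_i* = α_i.
NE contributions = (3.4, 3.9, 3.5, 4.6, 0.7); G = 16.1.
W^NE = (Σα)·G − ½Σα_i² = 16.1² − ½·60.67 = 228.875.
Planner sets c_i = Σα_j = 16.1 for every i, so G^SO = 5·16.1 = 80.5.
W^SO = (Σα)·G^SO − ½·5·(Σα)² = (5/2)·16.1² = 648.025.
Deadweight loss = W^SO − W^NE = 419.15.

419.15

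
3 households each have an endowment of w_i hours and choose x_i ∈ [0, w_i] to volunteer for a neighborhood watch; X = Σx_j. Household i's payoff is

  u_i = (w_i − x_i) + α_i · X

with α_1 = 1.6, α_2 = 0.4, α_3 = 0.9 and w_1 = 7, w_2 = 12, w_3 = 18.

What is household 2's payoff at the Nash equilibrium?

14.8

∂u_i/∂x_i = α_i − 1, so household i contributes w_i if α_i > 1, else 0.
α_i > 1 for i ∈ {1}; NE contributions (7, 0, 0), X = 7.
u_2 = (12 − 0) + 0.4·7 = 14.8.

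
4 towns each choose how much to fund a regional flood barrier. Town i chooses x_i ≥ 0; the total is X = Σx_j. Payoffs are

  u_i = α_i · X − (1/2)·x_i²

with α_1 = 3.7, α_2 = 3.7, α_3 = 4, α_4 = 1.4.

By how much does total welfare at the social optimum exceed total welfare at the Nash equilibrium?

Town i's FOC: ∂u_i/∂x_i = α_i − x_i = 0, so x_i* = α_i.
NE contributions = (3.7, 3.7, 4, 1.4); X = 12.8.
W^NE = (Σα)·X − ½Σα_i² = 12.8² − ½·45.34 = 141.17.
Planner sets x_i = Σα_j = 12.8 for every i, so X^SO = 4·12.8 = 51.2.
W^SO = (Σα)·X^SO − ½·4·(Σα)² = (4/2)·12.8² = 327.68.
Deadweight loss = W^SO − W^NE = 186.51.

186.51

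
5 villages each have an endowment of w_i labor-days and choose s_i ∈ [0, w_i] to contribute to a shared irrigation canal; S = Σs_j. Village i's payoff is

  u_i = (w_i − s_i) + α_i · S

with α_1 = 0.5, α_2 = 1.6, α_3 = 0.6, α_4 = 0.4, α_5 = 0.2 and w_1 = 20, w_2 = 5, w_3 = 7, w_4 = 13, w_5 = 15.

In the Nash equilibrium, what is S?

5

∂u_i/∂s_i = α_i − 1, so village i contributes w_i if α_i > 1, else 0.
α_i > 1 for i ∈ {2}; NE contributions (0, 5, 0, 0, 0), S = 5.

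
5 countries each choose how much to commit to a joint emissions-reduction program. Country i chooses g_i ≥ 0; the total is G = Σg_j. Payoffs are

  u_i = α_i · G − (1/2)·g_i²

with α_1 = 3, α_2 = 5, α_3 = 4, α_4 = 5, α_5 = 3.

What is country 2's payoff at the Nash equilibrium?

87.5

Country i's FOC: ∂u_i/∂g_i = α_i − g_i = 0, so g_i* = α_i.
NE contributions = (3, 5, 4, 5, 3); G = 20.
u_2 = α_2·G − ½·(g_2)² = 5·20 − ½·5² = 87.5.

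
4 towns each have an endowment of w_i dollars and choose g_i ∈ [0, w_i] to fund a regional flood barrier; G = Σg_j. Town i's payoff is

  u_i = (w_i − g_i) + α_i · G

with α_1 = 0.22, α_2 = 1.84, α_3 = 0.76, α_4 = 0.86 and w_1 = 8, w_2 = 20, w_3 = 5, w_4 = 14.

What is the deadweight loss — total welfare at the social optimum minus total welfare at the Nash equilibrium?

∂u_i/∂g_i = α_i − 1, so town i contributes w_i if α_i > 1, else 0.
α_i > 1 for i ∈ {2}; NE contributions (0, 20, 0, 0), G = 20.
W^NE = Σw_i − G^NE + (Σα_i)·G^NE = 47 + 2.68·20 = 100.6.
Planner: ∂(Σu_j)/∂g_i = Σα_j − 1 = 2.68 > 0, so everyone contributes w_i; G^SO = 47, W^SO = 47 + 2.68·47 = 172.96.
Deadweight loss = 72.36.

72.36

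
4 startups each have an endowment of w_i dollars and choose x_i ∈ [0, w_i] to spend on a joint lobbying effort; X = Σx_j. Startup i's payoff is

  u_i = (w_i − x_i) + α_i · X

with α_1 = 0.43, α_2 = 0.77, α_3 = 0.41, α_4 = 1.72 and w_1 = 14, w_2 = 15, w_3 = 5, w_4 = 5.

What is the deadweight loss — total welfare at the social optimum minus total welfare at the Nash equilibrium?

∂u_i/∂x_i = α_i − 1, so startup i contributes w_i if α_i > 1, else 0.
α_i > 1 for i ∈ {4}; NE contributions (0, 0, 0, 5), X = 5.
W^NE = Σw_i − X^NE + (Σα_i)·X^NE = 39 + 2.33·5 = 50.65.
Planner: ∂(Σu_j)/∂x_i = Σα_j − 1 = 2.33 > 0, so everyone contributes w_i; X^SO = 39, W^SO = 39 + 2.33·39 = 129.87.
Deadweight loss = 79.22.

79.22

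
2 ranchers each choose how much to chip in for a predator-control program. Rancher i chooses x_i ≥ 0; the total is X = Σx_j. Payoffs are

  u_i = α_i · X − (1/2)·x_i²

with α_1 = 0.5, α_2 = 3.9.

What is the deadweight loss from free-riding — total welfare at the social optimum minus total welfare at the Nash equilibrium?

7.73

Rancher i's FOC: ∂u_i/∂x_i = α_i − x_i = 0, so x_i* = α_i.
NE contributions = (0.5, 3.9); X = 4.4.
W^NE = (Σα)·X − ½Σα_i² = 4.4² − ½·15.46 = 11.63.
Planner sets x_i = Σα_j = 4.4 for every i, so X^SO = 2·4.4 = 8.8.
W^SO = (Σα)·X^SO − ½·2·(Σα)² = (2/2)·4.4² = 19.36.
Deadweight loss = W^SO − W^NE = 7.73.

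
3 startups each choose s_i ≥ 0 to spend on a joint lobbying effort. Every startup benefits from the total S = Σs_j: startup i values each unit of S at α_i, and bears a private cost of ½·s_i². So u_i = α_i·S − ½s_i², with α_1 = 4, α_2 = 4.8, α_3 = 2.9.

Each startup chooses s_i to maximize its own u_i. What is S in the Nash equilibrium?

11.7

Startup i's FOC: ∂u_i/∂s_i = α_i − s_i = 0, so s_i* = α_i.
NE contributions = (4, 4.8, 2.9); S = 11.7.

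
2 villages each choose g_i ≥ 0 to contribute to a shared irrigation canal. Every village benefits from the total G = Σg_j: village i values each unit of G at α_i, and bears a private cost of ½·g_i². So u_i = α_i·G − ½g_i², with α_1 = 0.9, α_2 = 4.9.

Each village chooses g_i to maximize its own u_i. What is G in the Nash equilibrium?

Village i's FOC: ∂u_i/∂g_i = α_i − g_i = 0, so g_i* = α_i.
NE contributions = (0.9, 4.9); G = 5.8.

5.8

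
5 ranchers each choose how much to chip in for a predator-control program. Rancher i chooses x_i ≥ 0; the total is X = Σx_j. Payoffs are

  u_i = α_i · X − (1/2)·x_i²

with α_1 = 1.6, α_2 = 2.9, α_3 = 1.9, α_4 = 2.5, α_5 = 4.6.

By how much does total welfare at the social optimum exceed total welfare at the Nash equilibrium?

294.37

Rancher i's FOC: ∂u_i/∂x_i = α_i − x_i = 0, so x_i* = α_i.
NE contributions = (1.6, 2.9, 1.9, 2.5, 4.6); X = 13.5.
W^NE = (Σα)·X − ½Σα_i² = 13.5² − ½·41.99 = 161.255.
Planner sets x_i = Σα_j = 13.5 for every i, so X^SO = 5·13.5 = 67.5.
W^SO = (Σα)·X^SO − ½·5·(Σα)² = (5/2)·13.5² = 455.625.
Deadweight loss = W^SO − W^NE = 294.37.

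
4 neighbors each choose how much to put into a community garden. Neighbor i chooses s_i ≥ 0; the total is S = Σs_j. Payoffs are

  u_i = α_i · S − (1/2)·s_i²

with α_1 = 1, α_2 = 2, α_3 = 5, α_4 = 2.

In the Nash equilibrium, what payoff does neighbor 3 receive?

Neighbor i's FOC: ∂u_i/∂s_i = α_i − s_i = 0, so s_i* = α_i.
NE contributions = (1, 2, 5, 2); S = 10.
u_3 = α_3·S − ½·(s_3)² = 5·10 − ½·5² = 37.5.

37.5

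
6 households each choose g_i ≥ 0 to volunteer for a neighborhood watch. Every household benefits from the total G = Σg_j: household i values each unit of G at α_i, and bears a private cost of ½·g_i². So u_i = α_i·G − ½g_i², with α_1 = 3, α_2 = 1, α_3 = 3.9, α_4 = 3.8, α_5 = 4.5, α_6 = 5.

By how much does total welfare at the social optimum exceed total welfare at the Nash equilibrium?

941.33

Household i's FOC: ∂u_i/∂g_i = α_i − g_i = 0, so g_i* = α_i.
NE contributions = (3, 1, 3.9, 3.8, 4.5, 5); G = 21.2.
W^NE = (Σα)·G − ½Σα_i² = 21.2² − ½·84.9 = 406.99.
Planner sets g_i = Σα_j = 21.2 for every i, so G^SO = 6·21.2 = 127.2.
W^SO = (Σα)·G^SO − ½·6·(Σα)² = (6/2)·21.2² = 1348.32.
Deadweight loss = W^SO − W^NE = 941.33.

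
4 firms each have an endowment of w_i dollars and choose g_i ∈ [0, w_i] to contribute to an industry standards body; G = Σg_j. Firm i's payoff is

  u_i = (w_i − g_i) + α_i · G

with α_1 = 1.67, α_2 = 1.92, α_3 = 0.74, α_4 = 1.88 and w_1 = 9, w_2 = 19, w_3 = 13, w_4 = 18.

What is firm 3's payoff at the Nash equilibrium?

47.04

∂u_i/∂g_i = α_i − 1, so firm i contributes w_i if α_i > 1, else 0.
α_i > 1 for i ∈ {1, 2, 4}; NE contributions (9, 19, 0, 18), G = 46.
u_3 = (13 − 0) + 0.74·46 = 47.04.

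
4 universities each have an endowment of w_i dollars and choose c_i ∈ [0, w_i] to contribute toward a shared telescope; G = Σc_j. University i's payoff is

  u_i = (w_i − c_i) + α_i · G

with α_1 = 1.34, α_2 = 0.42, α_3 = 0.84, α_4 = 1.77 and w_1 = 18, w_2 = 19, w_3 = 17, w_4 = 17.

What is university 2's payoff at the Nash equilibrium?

33.7

∂u_i/∂c_i = α_i − 1, so university i contributes w_i if α_i > 1, else 0.
α_i > 1 for i ∈ {1, 4}; NE contributions (18, 0, 0, 17), G = 35.
u_2 = (19 − 0) + 0.42·35 = 33.7.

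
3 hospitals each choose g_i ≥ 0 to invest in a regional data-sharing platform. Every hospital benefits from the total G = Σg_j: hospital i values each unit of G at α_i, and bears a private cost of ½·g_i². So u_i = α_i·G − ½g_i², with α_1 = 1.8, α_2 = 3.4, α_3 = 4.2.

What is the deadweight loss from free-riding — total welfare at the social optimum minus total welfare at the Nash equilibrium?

Hospital i's FOC: ∂u_i/∂g_i = α_i − g_i = 0, so g_i* = α_i.
NE contributions = (1.8, 3.4, 4.2); G = 9.4.
W^NE = (Σα)·G − ½Σα_i² = 9.4² − ½·32.44 = 72.14.
Planner sets g_i = Σα_j = 9.4 for every i, so G^SO = 3·9.4 = 28.2.
W^SO = (Σα)·G^SO − ½·3·(Σα)² = (3/2)·9.4² = 132.54.
Deadweight loss = W^SO − W^NE = 60.4.

60.4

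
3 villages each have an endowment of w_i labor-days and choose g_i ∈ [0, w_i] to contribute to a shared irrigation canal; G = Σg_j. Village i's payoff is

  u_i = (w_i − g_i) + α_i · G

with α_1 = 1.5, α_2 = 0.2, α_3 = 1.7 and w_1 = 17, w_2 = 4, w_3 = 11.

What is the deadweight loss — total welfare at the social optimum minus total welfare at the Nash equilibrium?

∂u_i/∂g_i = α_i − 1, so village i contributes w_i if α_i > 1, else 0.
α_i > 1 for i ∈ {1, 3}; NE contributions (17, 0, 11), G = 28.
W^NE = Σw_i − G^NE + (Σα_i)·G^NE = 32 + 2.4·28 = 99.2.
Planner: ∂(Σu_j)/∂g_i = Σα_j − 1 = 2.4 > 0, so everyone contributes w_i; G^SO = 32, W^SO = 32 + 2.4·32 = 108.8.
Deadweight loss = 9.6.

9.6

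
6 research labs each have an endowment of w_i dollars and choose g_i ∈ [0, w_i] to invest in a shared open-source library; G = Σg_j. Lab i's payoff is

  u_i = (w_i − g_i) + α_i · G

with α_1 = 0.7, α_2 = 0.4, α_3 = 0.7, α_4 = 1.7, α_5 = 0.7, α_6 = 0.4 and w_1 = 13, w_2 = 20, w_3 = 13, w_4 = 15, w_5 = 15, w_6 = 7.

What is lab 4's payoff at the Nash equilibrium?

∂u_i/∂g_i = α_i − 1, so lab i contributes w_i if α_i > 1, else 0.
α_i > 1 for i ∈ {4}; NE contributions (0, 0, 0, 15, 0, 0), G = 15.
u_4 = (15 − 15) + 1.7·15 = 25.5.

25.5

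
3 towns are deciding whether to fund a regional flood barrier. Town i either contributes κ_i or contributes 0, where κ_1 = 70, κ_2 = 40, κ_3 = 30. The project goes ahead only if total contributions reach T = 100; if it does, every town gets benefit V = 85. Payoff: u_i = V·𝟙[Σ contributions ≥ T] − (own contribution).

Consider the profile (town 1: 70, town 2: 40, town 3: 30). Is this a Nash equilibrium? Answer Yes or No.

Total = 140 ≥ 100: provided.
Town 1 (pledges 70, payoff 15): dropping to 0 → total 70, payoff 0. No gain.
Town 2 (pledges 40, payoff 45): dropping to 0 → total 100, payoff 85. Profitable deviation.

No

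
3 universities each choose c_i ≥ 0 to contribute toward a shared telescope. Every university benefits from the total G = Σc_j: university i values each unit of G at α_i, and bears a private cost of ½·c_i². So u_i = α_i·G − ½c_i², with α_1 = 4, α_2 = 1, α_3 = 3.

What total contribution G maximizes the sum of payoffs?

Planner FOC: ∂(Σu_j)/∂c_i = (Σα_j) − c_i = 0, so c_i^SO = Σα_j = 8 for every i; G^SO = 24.

24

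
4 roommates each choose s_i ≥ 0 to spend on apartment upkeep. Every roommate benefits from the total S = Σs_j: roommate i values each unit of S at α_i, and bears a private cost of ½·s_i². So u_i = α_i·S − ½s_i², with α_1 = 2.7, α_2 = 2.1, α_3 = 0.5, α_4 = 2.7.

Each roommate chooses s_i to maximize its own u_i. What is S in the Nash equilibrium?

Roommate i's FOC: ∂u_i/∂s_i = α_i − s_i = 0, so s_i* = α_i.
NE contributions = (2.7, 2.1, 0.5, 2.7); S = 8.

8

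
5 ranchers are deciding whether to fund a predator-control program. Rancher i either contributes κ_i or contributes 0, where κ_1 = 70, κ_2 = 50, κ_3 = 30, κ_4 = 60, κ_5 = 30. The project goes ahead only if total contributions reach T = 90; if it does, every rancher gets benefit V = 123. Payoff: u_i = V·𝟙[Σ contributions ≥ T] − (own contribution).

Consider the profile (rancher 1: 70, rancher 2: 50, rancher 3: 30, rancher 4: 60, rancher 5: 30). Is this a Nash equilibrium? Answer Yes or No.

Total = 240 ≥ 90: provided.
Rancher 1 (pledges 70, payoff 53): dropping to 0 → total 170, payoff 123. Profitable deviation.

No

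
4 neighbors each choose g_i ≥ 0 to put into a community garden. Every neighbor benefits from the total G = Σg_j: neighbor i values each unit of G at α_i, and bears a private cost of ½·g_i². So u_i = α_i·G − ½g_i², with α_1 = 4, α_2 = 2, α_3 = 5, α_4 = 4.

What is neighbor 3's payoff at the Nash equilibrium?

62.5

Neighbor i's FOC: ∂u_i/∂g_i = α_i − g_i = 0, so g_i* = α_i.
NE contributions = (4, 2, 5, 4); G = 15.
u_3 = α_3·G − ½·(g_3)² = 5·15 − ½·5² = 62.5.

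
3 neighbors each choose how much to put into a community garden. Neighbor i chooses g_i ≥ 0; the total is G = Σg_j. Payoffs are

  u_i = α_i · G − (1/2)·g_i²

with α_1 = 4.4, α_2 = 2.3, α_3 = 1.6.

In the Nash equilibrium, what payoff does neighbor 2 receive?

Neighbor i's FOC: ∂u_i/∂g_i = α_i − g_i = 0, so g_i* = α_i.
NE contributions = (4.4, 2.3, 1.6); G = 8.3.
u_2 = α_2·G − ½·(g_2)² = 2.3·8.3 − ½·2.3² = 16.445.

16.445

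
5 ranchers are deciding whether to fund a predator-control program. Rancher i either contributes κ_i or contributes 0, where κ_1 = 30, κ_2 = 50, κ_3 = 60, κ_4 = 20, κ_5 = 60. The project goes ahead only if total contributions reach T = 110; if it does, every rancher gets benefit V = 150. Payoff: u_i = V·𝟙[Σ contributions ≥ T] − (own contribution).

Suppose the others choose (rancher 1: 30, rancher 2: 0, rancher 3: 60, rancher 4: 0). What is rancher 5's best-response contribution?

Others' total = 90. Contributing 60 brings total to 150 ≥ 110: gain V − κ_5 = 90.
Best response: 60.

60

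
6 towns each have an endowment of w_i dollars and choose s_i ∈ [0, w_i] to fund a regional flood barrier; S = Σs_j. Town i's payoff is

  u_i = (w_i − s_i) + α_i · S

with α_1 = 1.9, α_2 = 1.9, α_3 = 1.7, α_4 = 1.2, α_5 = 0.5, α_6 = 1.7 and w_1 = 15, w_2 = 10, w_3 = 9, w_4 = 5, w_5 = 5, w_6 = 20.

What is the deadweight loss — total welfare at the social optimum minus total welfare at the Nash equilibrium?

∂u_i/∂s_i = α_i − 1, so town i contributes w_i if α_i > 1, else 0.
α_i > 1 for i ∈ {1, 2, 3, 4, 6}; NE contributions (15, 10, 9, 5, 0, 20), S = 59.
W^NE = Σw_i − S^NE + (Σα_i)·S^NE = 64 + 7.9·59 = 530.1.
Planner: ∂(Σu_j)/∂s_i = Σα_j − 1 = 7.9 > 0, so everyone contributes w_i; S^SO = 64, W^SO = 64 + 7.9·64 = 569.6.
Deadweight loss = 39.5.

39.5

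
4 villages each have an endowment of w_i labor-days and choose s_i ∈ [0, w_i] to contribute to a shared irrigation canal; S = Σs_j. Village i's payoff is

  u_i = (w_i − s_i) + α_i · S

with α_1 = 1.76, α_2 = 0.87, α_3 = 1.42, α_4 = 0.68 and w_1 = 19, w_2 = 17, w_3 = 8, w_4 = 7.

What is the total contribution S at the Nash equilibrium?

27

∂u_i/∂s_i = α_i − 1, so village i contributes w_i if α_i > 1, else 0.
α_i > 1 for i ∈ {1, 3}; NE contributions (19, 0, 8, 0), S = 27.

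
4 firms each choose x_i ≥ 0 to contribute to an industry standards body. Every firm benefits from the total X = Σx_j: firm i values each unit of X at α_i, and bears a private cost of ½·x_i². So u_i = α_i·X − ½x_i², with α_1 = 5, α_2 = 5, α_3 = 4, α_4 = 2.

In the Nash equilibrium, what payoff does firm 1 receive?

67.5

Firm i's FOC: ∂u_i/∂x_i = α_i − x_i = 0, so x_i* = α_i.
NE contributions = (5, 5, 4, 2); X = 16.
u_1 = α_1·X − ½·(x_1)² = 5·16 − ½·5² = 67.5.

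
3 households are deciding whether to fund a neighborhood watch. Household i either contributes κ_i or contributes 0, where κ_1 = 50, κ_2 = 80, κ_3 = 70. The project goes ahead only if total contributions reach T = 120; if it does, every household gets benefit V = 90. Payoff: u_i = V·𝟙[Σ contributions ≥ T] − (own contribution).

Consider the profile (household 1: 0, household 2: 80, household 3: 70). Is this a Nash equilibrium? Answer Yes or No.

Yes

Total = 150 ≥ 120: provided.
Household 1 (pledges 0, payoff 90): pledging 50 → total 200, payoff 40. No gain.
Household 2 (pledges 80, payoff 10): dropping to 0 → total 70, payoff 0. No gain.
Household 3 (pledges 70, payoff 20): dropping to 0 → total 80, payoff 0. No gain.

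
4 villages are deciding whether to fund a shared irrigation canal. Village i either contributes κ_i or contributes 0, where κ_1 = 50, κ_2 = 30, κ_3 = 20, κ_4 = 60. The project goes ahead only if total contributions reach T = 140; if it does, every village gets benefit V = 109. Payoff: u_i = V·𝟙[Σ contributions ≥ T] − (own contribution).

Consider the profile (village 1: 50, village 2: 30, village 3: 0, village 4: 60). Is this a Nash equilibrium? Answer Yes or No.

Total = 140 ≥ 140: provided.
Village 1 (pledges 50, payoff 59): dropping to 0 → total 90, payoff 0. No gain.
Village 2 (pledges 30, payoff 79): dropping to 0 → total 110, payoff 0. No gain.
Village 3 (pledges 0, payoff 109): pledging 20 → total 160, payoff 89. No gain.
Village 4 (pledges 60, payoff 49): dropping to 0 → total 80, payoff 0. No gain.

Yes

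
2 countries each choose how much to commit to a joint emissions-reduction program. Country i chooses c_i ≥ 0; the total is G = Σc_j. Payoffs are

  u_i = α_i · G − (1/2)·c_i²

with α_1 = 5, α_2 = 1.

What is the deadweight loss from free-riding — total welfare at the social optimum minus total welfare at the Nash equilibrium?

13

Country i's FOC: ∂u_i/∂c_i = α_i − c_i = 0, so c_i* = α_i.
NE contributions = (5, 1); G = 6.
W^NE = (Σα)·G − ½Σα_i² = 6² − ½·26 = 23.
Planner sets c_i = Σα_j = 6 for every i, so G^SO = 2·6 = 12.
W^SO = (Σα)·G^SO − ½·2·(Σα)² = (2/2)·6² = 36.
Deadweight loss = W^SO − W^NE = 13.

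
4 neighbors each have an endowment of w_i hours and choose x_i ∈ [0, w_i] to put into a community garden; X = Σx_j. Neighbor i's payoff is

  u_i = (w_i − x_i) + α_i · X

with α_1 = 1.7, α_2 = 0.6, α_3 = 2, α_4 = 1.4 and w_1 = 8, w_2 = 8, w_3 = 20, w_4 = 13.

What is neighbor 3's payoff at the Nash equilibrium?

82

∂u_i/∂x_i = α_i − 1, so neighbor i contributes w_i if α_i > 1, else 0.
α_i > 1 for i ∈ {1, 3, 4}; NE contributions (8, 0, 20, 13), X = 41.
u_3 = (20 − 20) + 2·41 = 82.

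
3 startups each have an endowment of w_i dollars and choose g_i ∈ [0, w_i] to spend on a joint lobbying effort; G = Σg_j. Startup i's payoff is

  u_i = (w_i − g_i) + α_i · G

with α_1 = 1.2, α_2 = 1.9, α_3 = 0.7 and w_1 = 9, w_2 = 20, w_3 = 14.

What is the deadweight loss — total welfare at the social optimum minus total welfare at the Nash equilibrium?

∂u_i/∂g_i = α_i − 1, so startup i contributes w_i if α_i > 1, else 0.
α_i > 1 for i ∈ {1, 2}; NE contributions (9, 20, 0), G = 29.
W^NE = Σw_i − G^NE + (Σα_i)·G^NE = 43 + 2.8·29 = 124.2.
Planner: ∂(Σu_j)/∂g_i = Σα_j − 1 = 2.8 > 0, so everyone contributes w_i; G^SO = 43, W^SO = 43 + 2.8·43 = 163.4.
Deadweight loss = 39.2.

39.2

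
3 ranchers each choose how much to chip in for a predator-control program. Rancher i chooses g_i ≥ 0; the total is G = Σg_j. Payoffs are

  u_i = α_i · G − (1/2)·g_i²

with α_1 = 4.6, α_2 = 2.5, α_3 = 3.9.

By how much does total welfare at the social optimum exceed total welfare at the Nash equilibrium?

81.81

Rancher i's FOC: ∂u_i/∂g_i = α_i − g_i = 0, so g_i* = α_i.
NE contributions = (4.6, 2.5, 3.9); G = 11.
W^NE = (Σα)·G − ½Σα_i² = 11² − ½·42.62 = 99.69.
Planner sets g_i = Σα_j = 11 for every i, so G^SO = 3·11 = 33.
W^SO = (Σα)·G^SO − ½·3·(Σα)² = (3/2)·11² = 181.5.
Deadweight loss = W^SO − W^NE = 81.81.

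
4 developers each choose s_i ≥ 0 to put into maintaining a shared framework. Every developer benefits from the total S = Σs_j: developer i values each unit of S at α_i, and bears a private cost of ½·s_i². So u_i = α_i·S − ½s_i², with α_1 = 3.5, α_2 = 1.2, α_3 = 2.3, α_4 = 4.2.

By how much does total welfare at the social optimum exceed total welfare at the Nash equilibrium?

143.75

Developer i's FOC: ∂u_i/∂s_i = α_i − s_i = 0, so s_i* = α_i.
NE contributions = (3.5, 1.2, 2.3, 4.2); S = 11.2.
W^NE = (Σα)·S − ½Σα_i² = 11.2² − ½·36.62 = 107.13.
Planner sets s_i = Σα_j = 11.2 for every i, so S^SO = 4·11.2 = 44.8.
W^SO = (Σα)·S^SO − ½·4·(Σα)² = (4/2)·11.2² = 250.88.
Deadweight loss = W^SO − W^NE = 143.75.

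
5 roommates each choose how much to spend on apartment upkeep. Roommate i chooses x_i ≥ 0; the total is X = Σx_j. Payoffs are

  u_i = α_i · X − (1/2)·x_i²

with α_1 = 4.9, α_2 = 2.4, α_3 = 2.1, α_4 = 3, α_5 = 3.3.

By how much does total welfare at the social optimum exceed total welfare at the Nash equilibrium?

396.77

Roommate i's FOC: ∂u_i/∂x_i = α_i − x_i = 0, so x_i* = α_i.
NE contributions = (4.9, 2.4, 2.1, 3, 3.3); X = 15.7.
W^NE = (Σα)·X − ½Σα_i² = 15.7² − ½·54.07 = 219.455.
Planner sets x_i = Σα_j = 15.7 for every i, so X^SO = 5·15.7 = 78.5.
W^SO = (Σα)·X^SO − ½·5·(Σα)² = (5/2)·15.7² = 616.225.
Deadweight loss = W^SO − W^NE = 396.77.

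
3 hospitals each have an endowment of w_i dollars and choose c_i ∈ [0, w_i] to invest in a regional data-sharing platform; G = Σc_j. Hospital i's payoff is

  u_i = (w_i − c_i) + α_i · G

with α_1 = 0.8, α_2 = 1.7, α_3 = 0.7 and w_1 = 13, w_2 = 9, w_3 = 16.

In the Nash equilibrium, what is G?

∂u_i/∂c_i = α_i − 1, so hospital i contributes w_i if α_i > 1, else 0.
α_i > 1 for i ∈ {2}; NE contributions (0, 9, 0), G = 9.

9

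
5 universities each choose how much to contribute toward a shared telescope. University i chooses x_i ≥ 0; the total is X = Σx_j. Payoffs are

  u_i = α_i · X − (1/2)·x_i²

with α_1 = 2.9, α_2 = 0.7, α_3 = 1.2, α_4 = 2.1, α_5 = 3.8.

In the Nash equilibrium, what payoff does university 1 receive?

University i's FOC: ∂u_i/∂x_i = α_i − x_i = 0, so x_i* = α_i.
NE contributions = (2.9, 0.7, 1.2, 2.1, 3.8); X = 10.7.
u_1 = α_1·X − ½·(x_1)² = 2.9·10.7 − ½·2.9² = 26.825.

26.825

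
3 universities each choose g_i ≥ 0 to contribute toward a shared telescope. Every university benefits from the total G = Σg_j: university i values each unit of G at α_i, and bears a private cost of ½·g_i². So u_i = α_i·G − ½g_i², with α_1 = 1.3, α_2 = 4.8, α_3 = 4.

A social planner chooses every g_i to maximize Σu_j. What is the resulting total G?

30.3

Planner FOC: ∂(Σu_j)/∂g_i = (Σα_j) − g_i = 0, so g_i^SO = Σα_j = 10.1 for every i; G^SO = 30.3.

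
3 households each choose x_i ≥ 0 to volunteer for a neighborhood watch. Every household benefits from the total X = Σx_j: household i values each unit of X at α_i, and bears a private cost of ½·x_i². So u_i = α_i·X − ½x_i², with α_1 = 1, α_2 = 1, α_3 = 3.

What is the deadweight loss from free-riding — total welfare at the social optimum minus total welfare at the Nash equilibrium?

18

Household i's FOC: ∂u_i/∂x_i = α_i − x_i = 0, so x_i* = α_i.
NE contributions = (1, 1, 3); X = 5.
W^NE = (Σα)·X − ½Σα_i² = 5² − ½·11 = 19.5.
Planner sets x_i = Σα_j = 5 for every i, so X^SO = 3·5 = 15.
W^SO = (Σα)·X^SO − ½·3·(Σα)² = (3/2)·5² = 37.5.
Deadweight loss = W^SO − W^NE = 18.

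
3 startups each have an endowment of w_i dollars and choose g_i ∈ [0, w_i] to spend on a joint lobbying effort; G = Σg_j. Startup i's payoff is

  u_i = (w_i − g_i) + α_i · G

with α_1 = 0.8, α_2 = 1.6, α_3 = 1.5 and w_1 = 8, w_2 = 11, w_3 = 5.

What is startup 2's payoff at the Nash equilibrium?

∂u_i/∂g_i = α_i − 1, so startup i contributes w_i if α_i > 1, else 0.
α_i > 1 for i ∈ {2, 3}; NE contributions (0, 11, 5), G = 16.
u_2 = (11 − 11) + 1.6·16 = 25.6.

25.6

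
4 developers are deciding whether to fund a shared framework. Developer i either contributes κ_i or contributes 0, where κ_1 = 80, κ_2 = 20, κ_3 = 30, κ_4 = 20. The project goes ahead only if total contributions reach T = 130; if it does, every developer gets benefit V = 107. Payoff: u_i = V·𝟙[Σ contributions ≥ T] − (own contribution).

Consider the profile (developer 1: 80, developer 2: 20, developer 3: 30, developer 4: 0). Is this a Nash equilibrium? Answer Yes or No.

Total = 130 ≥ 130: provided.
Developer 1 (pledges 80, payoff 27): dropping to 0 → total 50, payoff 0. No gain.
Developer 2 (pledges 20, payoff 87): dropping to 0 → total 110, payoff 0. No gain.
Developer 3 (pledges 30, payoff 77): dropping to 0 → total 100, payoff 0. No gain.
Developer 4 (pledges 0, payoff 107): pledging 20 → total 150, payoff 87. No gain.

Yes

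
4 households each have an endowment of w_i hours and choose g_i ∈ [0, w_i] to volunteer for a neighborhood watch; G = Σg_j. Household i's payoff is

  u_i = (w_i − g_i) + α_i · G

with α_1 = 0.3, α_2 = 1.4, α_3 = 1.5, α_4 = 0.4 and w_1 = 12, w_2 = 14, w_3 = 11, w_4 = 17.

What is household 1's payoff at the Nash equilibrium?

∂u_i/∂g_i = α_i − 1, so household i contributes w_i if α_i > 1, else 0.
α_i > 1 for i ∈ {2, 3}; NE contributions (0, 14, 11, 0), G = 25.
u_1 = (12 − 0) + 0.3·25 = 19.5.

19.5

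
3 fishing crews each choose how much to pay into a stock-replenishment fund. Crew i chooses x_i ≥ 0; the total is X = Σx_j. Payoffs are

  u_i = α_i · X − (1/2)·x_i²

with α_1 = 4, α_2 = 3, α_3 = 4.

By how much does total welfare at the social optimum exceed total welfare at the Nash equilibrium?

Crew i's FOC: ∂u_i/∂x_i = α_i − x_i = 0, so x_i* = α_i.
NE contributions = (4, 3, 4); X = 11.
W^NE = (Σα)·X − ½Σα_i² = 11² − ½·41 = 100.5.
Planner sets x_i = Σα_j = 11 for every i, so X^SO = 3·11 = 33.
W^SO = (Σα)·X^SO − ½·3·(Σα)² = (3/2)·11² = 181.5.
Deadweight loss = W^SO − W^NE = 81.

81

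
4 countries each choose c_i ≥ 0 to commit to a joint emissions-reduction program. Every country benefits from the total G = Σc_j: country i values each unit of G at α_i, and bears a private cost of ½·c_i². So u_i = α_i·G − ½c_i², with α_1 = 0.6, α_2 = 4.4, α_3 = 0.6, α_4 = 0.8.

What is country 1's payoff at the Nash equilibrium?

3.66

Country i's FOC: ∂u_i/∂c_i = α_i − c_i = 0, so c_i* = α_i.
NE contributions = (0.6, 4.4, 0.6, 0.8); G = 6.4.
u_1 = α_1·G − ½·(c_1)² = 0.6·6.4 − ½·0.6² = 3.66.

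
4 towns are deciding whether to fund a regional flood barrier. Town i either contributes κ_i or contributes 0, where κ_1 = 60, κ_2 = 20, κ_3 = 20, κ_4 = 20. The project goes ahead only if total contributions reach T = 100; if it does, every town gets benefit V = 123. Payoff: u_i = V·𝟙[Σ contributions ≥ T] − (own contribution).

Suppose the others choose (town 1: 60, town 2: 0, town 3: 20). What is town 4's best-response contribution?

Others' total = 80. Contributing 20 brings total to 100 ≥ 100: gain V − κ_4 = 103.
Best response: 20.

20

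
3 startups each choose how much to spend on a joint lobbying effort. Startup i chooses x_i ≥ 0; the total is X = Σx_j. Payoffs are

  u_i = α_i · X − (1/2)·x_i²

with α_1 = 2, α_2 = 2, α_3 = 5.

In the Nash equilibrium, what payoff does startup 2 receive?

Startup i's FOC: ∂u_i/∂x_i = α_i − x_i = 0, so x_i* = α_i.
NE contributions = (2, 2, 5); X = 9.
u_2 = α_2·X − ½·(x_2)² = 2·9 − ½·2² = 16.

16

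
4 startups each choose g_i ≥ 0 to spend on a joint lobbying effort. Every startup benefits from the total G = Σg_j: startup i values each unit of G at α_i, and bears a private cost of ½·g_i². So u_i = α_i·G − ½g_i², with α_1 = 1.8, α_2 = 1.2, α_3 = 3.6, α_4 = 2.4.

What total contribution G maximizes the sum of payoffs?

36

Planner FOC: ∂(Σu_j)/∂g_i = (Σα_j) − g_i = 0, so g_i^SO = Σα_j = 9 for every i; G^SO = 36.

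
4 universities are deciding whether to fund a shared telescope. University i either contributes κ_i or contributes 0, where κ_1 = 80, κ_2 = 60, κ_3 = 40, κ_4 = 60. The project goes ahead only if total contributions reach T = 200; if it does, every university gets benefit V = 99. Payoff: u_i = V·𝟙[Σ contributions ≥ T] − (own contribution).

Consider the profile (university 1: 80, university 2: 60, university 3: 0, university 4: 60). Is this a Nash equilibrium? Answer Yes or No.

Total = 200 ≥ 200: provided.
University 1 (pledges 80, payoff 19): dropping to 0 → total 120, payoff 0. No gain.
University 2 (pledges 60, payoff 39): dropping to 0 → total 140, payoff 0. No gain.
University 3 (pledges 0, payoff 99): pledging 40 → total 240, payoff 59. No gain.
University 4 (pledges 60, payoff 39): dropping to 0 → total 140, payoff 0. No gain.

Yes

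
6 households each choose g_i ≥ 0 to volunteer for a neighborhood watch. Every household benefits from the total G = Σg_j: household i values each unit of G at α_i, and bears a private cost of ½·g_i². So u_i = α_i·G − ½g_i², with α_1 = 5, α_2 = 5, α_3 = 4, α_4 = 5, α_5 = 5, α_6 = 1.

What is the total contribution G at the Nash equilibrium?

Household i's FOC: ∂u_i/∂g_i = α_i − g_i = 0, so g_i* = α_i.
NE contributions = (5, 5, 4, 5, 5, 1); G = 25.

25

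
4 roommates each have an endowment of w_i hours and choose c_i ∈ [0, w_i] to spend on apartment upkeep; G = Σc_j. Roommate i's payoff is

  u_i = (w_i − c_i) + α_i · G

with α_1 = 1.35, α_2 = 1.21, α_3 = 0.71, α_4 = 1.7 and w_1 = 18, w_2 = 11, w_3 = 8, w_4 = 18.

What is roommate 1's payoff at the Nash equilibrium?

∂u_i/∂c_i = α_i − 1, so roommate i contributes w_i if α_i > 1, else 0.
α_i > 1 for i ∈ {1, 2, 4}; NE contributions (18, 11, 0, 18), G = 47.
u_1 = (18 − 18) + 1.35·47 = 63.45.

63.45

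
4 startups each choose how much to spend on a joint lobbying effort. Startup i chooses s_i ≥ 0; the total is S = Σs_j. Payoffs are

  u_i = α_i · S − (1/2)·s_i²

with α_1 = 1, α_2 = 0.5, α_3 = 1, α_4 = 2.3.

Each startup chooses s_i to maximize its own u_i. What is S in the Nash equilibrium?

Startup i's FOC: ∂u_i/∂s_i = α_i − s_i = 0, so s_i* = α_i.
NE contributions = (1, 0.5, 1, 2.3); S = 4.8.

4.8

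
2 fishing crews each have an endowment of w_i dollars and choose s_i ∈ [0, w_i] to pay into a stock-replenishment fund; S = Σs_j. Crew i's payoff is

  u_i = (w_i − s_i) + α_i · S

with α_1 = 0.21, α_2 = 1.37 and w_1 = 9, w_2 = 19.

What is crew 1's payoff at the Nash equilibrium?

∂u_i/∂s_i = α_i − 1, so crew i contributes w_i if α_i > 1, else 0.
α_i > 1 for i ∈ {2}; NE contributions (0, 19), S = 19.
u_1 = (9 − 0) + 0.21·19 = 12.99.

12.99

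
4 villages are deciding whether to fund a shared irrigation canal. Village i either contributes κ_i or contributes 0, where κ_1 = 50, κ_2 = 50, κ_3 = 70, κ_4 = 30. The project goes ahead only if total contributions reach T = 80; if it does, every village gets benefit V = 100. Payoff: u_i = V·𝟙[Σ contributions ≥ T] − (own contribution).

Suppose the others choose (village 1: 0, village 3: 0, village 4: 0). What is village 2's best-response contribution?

Others' total = 0. Even contributing 50 gives 50 < 80: no benefit either way.
Best response: 0.

0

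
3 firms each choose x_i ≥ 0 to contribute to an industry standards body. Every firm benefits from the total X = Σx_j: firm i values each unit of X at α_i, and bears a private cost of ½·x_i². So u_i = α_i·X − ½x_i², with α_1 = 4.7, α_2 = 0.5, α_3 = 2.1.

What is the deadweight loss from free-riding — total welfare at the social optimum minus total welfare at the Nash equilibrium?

Firm i's FOC: ∂u_i/∂x_i = α_i − x_i = 0, so x_i* = α_i.
NE contributions = (4.7, 0.5, 2.1); X = 7.3.
W^NE = (Σα)·X − ½Σα_i² = 7.3² − ½·26.75 = 39.915.
Planner sets x_i = Σα_j = 7.3 for every i, so X^SO = 3·7.3 = 21.9.
W^SO = (Σα)·X^SO − ½·3·(Σα)² = (3/2)·7.3² = 79.935.
Deadweight loss = W^SO − W^NE = 40.02.

40.02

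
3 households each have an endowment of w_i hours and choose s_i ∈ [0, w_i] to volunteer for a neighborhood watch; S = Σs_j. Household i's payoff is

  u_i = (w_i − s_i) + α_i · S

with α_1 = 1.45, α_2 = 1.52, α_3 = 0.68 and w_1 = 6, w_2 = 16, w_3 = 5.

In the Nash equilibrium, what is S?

22

∂u_i/∂s_i = α_i − 1, so household i contributes w_i if α_i > 1, else 0.
α_i > 1 for i ∈ {1, 2}; NE contributions (6, 16, 0), S = 22.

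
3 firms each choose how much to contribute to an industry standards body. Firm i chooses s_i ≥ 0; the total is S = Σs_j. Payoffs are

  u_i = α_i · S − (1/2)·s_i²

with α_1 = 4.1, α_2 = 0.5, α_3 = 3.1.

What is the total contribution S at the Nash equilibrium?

Firm i's FOC: ∂u_i/∂s_i = α_i − s_i = 0, so s_i* = α_i.
NE contributions = (4.1, 0.5, 3.1); S = 7.7.

7.7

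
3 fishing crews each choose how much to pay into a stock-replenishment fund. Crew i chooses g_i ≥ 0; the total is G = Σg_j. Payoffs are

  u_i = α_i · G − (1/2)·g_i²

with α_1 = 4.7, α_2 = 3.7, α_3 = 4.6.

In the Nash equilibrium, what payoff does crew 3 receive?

Crew i's FOC: ∂u_i/∂g_i = α_i − g_i = 0, so g_i* = α_i.
NE contributions = (4.7, 3.7, 4.6); G = 13.
u_3 = α_3·G − ½·(g_3)² = 4.6·13 − ½·4.6² = 49.22.

49.22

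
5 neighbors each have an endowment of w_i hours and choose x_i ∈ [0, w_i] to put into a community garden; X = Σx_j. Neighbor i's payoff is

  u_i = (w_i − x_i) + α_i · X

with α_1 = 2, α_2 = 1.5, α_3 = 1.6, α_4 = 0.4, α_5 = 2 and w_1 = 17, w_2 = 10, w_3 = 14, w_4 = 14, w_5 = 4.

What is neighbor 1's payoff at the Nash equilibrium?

∂u_i/∂x_i = α_i − 1, so neighbor i contributes w_i if α_i > 1, else 0.
α_i > 1 for i ∈ {1, 2, 3, 5}; NE contributions (17, 10, 14, 0, 4), X = 45.
u_1 = (17 − 17) + 2·45 = 90.

90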